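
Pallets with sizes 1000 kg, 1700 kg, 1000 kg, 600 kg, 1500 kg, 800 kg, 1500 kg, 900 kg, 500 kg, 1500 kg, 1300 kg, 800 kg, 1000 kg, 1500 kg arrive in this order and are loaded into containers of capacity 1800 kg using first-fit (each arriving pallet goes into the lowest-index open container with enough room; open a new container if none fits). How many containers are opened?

  1000 → container 1 (new)  [load 1000/1800]
  1700 → container 2 (new)  [load 1700/1800]
  1000 → container 3 (new)  [load 1000/1800]
  600 → container 1  [load 1600/1800]
  1500 → container 4 (new)  [load 1500/1800]
  800 → container 3  [load 1800/1800]
  1500 → container 5 (new)  [load 1500/1800]
  900 → container 6 (new)  [load 900/1800]
  500 → container 6  [load 1400/1800]
  1500 → container 7 (new)  [load 1500/1800]
  1300 → container 8 (new)  [load 1300/1800]
  800 → container 9 (new)  [load 800/1800]
  1000 → container 9  [load 1800/1800]
  1500 → container 10 (new)  [load 1500/1800]
10 containers opened.

10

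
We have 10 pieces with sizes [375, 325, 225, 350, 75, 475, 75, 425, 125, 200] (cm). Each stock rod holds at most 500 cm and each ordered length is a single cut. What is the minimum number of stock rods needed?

6

Total = 475 + 425 + 375 + 350 + 325 + 225 + 200 + 125 + 75 + 75 = 2650 cm.
Lower bound: ⌈2650/500⌉ = 6 stock rods.
A packing using 6 stock rods:
  stock rod 1: 475 = 475
  stock rod 2: 425 + 75 = 500
  stock rod 3: 375 + 125 = 500
  stock rod 4: 350 + 75 = 425
  stock rod 5: 325 = 325
  stock rod 6: 225 + 200 = 425
This matches the lower bound, so 6 is optimal.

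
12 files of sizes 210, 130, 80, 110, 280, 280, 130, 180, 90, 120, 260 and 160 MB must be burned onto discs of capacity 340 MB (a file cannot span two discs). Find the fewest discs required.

Total = 280 + 280 + 260 + 210 + 180 + 160 + 130 + 130 + 120 + 110 + 90 + 80 = 2030 MB.
Lower bound: ⌈2030/340⌉ = 6 discs.
A packing using 7 discs:
  disc 1: 280 = 280
  disc 2: 280 = 280
  disc 3: 260 + 80 = 340
  disc 4: 210 + 130 = 340
  disc 5: 180 + 160 = 340
  disc 6: 130 + 120 + 90 = 340
  disc 7: 110 = 110
No arrangement into 6 discs stays within capacity, so 7 is optimal.

7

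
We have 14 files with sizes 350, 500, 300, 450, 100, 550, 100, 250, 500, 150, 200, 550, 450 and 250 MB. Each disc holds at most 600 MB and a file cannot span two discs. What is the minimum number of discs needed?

9

Total = 550 + 550 + 500 + 500 + 450 + 450 + 350 + 300 + 250 + 250 + 200 + 150 + 100 + 100 = 4700 MB.
Lower bound: ⌈4700/600⌉ = 8 discs.
A packing using 9 discs:
  disc 1: 550 = 550
  disc 2: 550 = 550
  disc 3: 500 + 100 = 600
  disc 4: 500 + 100 = 600
  disc 5: 450 + 150 = 600
  disc 6: 450 = 450
  disc 7: 350 + 250 = 600
  disc 8: 300 + 250 = 550
  disc 9: 200 = 200
No arrangement into 8 discs stays within capacity, so 9 is optimal.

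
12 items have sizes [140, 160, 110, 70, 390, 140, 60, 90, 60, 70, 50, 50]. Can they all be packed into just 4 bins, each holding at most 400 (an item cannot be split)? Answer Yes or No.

A valid assignment using 4 bins:
  bin 1: 390 = 390
  bin 2: 160 + 140 + 90 = 390
  bin 3: 140 + 110 + 70 + 70 = 390
  bin 4: 60 + 60 + 50 + 50 = 220
Every load is within 400, so 4 bins suffice.

Yes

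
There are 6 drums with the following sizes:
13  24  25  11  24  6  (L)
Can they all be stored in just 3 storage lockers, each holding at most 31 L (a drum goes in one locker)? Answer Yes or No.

Total = 103 L; ⌈103/31⌉ = 4.
At least 4 storage lockers are required, but only 3 are allowed.

No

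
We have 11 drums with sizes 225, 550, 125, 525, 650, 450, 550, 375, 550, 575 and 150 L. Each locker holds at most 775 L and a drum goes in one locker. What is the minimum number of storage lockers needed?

Total = 650 + 575 + 550 + 550 + 550 + 525 + 450 + 375 + 225 + 150 + 125 = 4725 L.
Lower bound: ⌈4725/775⌉ = 7 storage lockers.
A packing using 8 storage lockers:
  locker 1: 650 + 125 = 775
  locker 2: 575 + 150 = 725
  locker 3: 550 + 225 = 775
  locker 4: 550 = 550
  locker 5: 550 = 550
  locker 6: 525 = 525
  locker 7: 450 = 450
  locker 8: 375 = 375
No arrangement into 7 storage lockers stays within capacity, so 8 is optimal.

8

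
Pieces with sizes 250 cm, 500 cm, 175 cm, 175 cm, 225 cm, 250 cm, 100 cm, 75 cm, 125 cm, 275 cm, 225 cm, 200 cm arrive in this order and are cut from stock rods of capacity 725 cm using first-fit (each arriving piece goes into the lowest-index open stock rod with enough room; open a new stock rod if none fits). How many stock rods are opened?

4

  250 → stock rod 1 (new)  [load 250/725]
  500 → stock rod 2 (new)  [load 500/725]
  175 → stock rod 1  [load 425/725]
  175 → stock rod 1  [load 600/725]
  225 → stock rod 2  [load 725/725]
  250 → stock rod 3 (new)  [load 250/725]
  100 → stock rod 1  [load 700/725]
  75 → stock rod 3  [load 325/725]
  125 → stock rod 3  [load 450/725]
  275 → stock rod 3  [load 725/725]
  225 → stock rod 4 (new)  [load 225/725]
  200 → stock rod 4  [load 425/725]
4 stock rods opened.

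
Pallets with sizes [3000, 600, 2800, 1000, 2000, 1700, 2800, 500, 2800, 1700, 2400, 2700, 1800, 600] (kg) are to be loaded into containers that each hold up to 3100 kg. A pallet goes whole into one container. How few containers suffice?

Total = 3000 + 2800 + 2800 + 2800 + 2700 + 2400 + 2000 + 1800 + 1700 + 1700 + 1000 + 600 + 600 + 500 = 26400 kg.
Lower bound: ⌈26400/3100⌉ = 9 containers.
Also, 10 pallets each exceed 1550 kg, and no two of those can share a container, so at least 10 containers are needed.
A packing using 10 containers:
  container 1: 3000 = 3000
  container 2: 2800 = 2800
  container 3: 2800 = 2800
  container 4: 2800 = 2800
  container 5: 2700 = 2700
  container 6: 2400 + 600 = 3000
  container 7: 2000 + 1000 = 3000
  container 8: 1800 + 600 + 500 = 2900
  container 9: 1700 = 1700
  container 10: 1700 = 1700
This matches the lower bound, so 10 is optimal.

10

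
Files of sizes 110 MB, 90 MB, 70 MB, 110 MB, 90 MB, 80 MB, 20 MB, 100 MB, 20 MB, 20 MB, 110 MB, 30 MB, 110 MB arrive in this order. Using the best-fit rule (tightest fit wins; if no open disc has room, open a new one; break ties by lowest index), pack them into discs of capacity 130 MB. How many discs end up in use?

  110 → disc 1 (new)  [load 110/130]
  90 → disc 2 (new)  [load 90/130]
  70 → disc 3 (new)  [load 70/130]
  110 → disc 4 (new)  [load 110/130]
  90 → disc 5 (new)  [load 90/130]
  80 → disc 6 (new)  [load 80/130]
  20 → disc 1  [load 130/130]
  100 → disc 7 (new)  [load 100/130]
  20 → disc 4  [load 130/130]
  20 → disc 7  [load 120/130]
  110 → disc 8 (new)  [load 110/130]
  30 → disc 2  [load 120/130]
  110 → disc 9 (new)  [load 110/130]
9 discs opened.

9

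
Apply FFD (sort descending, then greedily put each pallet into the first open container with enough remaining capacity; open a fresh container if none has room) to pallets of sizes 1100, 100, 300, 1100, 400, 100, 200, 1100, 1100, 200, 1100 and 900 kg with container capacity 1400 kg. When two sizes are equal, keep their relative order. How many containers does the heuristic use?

6

Sorted descending: 1100, 1100, 1100, 1100, 1100, 900, 400, 300, 200, 200, 100, 100.
  1100 → container 1 (new)  [load 1100/1400]
  1100 → container 2 (new)  [load 1100/1400]
  1100 → container 3 (new)  [load 1100/1400]
  1100 → container 4 (new)  [load 1100/1400]
  1100 → container 5 (new)  [load 1100/1400]
  900 → container 6 (new)  [load 900/1400]
  400 → container 6  [load 1300/1400]
  300 → container 1  [load 1400/1400]
  200 → container 2  [load 1300/1400]
  200 → container 3  [load 1300/1400]
  100 → container 2  [load 1400/1400]
  100 → container 3  [load 1400/1400]
6 containers opened.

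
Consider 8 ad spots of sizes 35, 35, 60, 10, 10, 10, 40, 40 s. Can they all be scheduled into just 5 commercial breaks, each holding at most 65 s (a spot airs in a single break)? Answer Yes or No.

A valid assignment using 5 commercial breaks:
  break 1: 60 = 60
  break 2: 40 + 10 + 10 = 60
  break 3: 40 + 10 = 50
  break 4: 35 = 35
  break 5: 35 = 35
Every load is within 65 s, so 5 commercial breaks suffice.

Yes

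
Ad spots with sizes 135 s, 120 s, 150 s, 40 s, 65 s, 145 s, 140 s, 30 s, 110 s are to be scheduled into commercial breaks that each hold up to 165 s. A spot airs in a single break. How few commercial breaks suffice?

7

Total = 150 + 145 + 140 + 135 + 120 + 110 + 65 + 40 + 30 = 935 s.
Lower bound: ⌈935/165⌉ = 6 commercial breaks.
A packing using 7 commercial breaks:
  break 1: 150 = 150
  break 2: 145 = 145
  break 3: 140 = 140
  break 4: 135 + 30 = 165
  break 5: 120 + 40 = 160
  break 6: 110 = 110
  break 7: 65 = 65
No arrangement into 6 commercial breaks stays within capacity, so 7 is optimal.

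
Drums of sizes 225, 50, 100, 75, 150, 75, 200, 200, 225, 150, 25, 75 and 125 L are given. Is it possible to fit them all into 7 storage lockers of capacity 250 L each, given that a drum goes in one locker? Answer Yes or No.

Total = 1675 L; ⌈1675/250⌉ = 7.
The bound of 7 does not rule out 7, but exhaustive search shows no assignment into 7 storage lockers of capacity 250 L exists — the minimum is 8.

No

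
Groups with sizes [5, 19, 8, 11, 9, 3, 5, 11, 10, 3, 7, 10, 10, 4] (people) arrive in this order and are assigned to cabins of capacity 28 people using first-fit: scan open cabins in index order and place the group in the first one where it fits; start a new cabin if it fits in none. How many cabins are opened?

  5 → cabin 1 (new)  [load 5/28]
  19 → cabin 1  [load 24/28]
  8 → cabin 2 (new)  [load 8/28]
  11 → cabin 2  [load 19/28]
  9 → cabin 2  [load 28/28]
  3 → cabin 1  [load 27/28]
  5 → cabin 3 (new)  [load 5/28]
  11 → cabin 3  [load 16/28]
  10 → cabin 3  [load 26/28]
  3 → cabin 4 (new)  [load 3/28]
  7 → cabin 4  [load 10/28]
  10 → cabin 4  [load 20/28]
  10 → cabin 5 (new)  [load 10/28]
  4 → cabin 4  [load 24/28]
5 cabins opened.

5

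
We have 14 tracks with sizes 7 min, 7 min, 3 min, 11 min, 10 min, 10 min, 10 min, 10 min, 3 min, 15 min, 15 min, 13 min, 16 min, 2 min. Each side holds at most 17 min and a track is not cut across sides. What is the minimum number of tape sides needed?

9

Total = 16 + 15 + 15 + 13 + 11 + 10 + 10 + 10 + 10 + 7 + 7 + 3 + 3 + 2 = 132 min.
Lower bound: ⌈132/17⌉ = 8 tape sides.
Also, 9 tracks each exceed 17/2 min, and no two of those can share a side, so at least 9 tape sides are needed.
A packing using 9 tape sides:
  side 1: 16 = 16
  side 2: 15 + 2 = 17
  side 3: 15 = 15
  side 4: 13 + 3 = 16
  side 5: 11 + 3 = 14
  side 6: 10 + 7 = 17
  side 7: 10 + 7 = 17
  side 8: 10 = 10
  side 9: 10 = 10
This matches the lower bound, so 9 is optimal.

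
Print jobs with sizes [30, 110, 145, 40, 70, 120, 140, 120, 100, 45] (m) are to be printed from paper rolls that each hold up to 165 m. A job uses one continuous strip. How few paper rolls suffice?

7

Total = 145 + 140 + 120 + 120 + 110 + 100 + 70 + 45 + 40 + 30 = 920 m.
Lower bound: ⌈920/165⌉ = 6 paper rolls.
A packing using 7 paper rolls:
  roll 1: 145 = 145
  roll 2: 140 = 140
  roll 3: 120 + 45 = 165
  roll 4: 120 + 40 = 160
  roll 5: 110 + 30 = 140
  roll 6: 100 = 100
  roll 7: 70 = 70
No arrangement into 6 paper rolls stays within capacity, so 7 is optimal.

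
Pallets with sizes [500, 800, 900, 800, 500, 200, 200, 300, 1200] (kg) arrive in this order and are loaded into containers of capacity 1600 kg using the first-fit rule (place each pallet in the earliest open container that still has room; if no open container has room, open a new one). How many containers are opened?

4

  500 → container 1 (new)  [load 500/1600]
  800 → container 1  [load 1300/1600]
  900 → container 2 (new)  [load 900/1600]
  800 → container 3 (new)  [load 800/1600]
  500 → container 2  [load 1400/1600]
  200 → container 1  [load 1500/1600]
  200 → container 2  [load 1600/1600]
  300 → container 3  [load 1100/1600]
  1200 → container 4 (new)  [load 1200/1600]
4 containers opened.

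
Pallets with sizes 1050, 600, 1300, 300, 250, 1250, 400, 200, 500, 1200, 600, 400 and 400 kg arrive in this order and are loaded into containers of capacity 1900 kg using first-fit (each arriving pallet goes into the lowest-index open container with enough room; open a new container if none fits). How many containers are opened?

  1050 → container 1 (new)  [load 1050/1900]
  600 → container 1  [load 1650/1900]
  1300 → container 2 (new)  [load 1300/1900]
  300 → container 2  [load 1600/1900]
  250 → container 1  [load 1900/1900]
  1250 → container 3 (new)  [load 1250/1900]
  400 → container 3  [load 1650/1900]
  200 → container 2  [load 1800/1900]
  500 → container 4 (new)  [load 500/1900]
  1200 → container 4  [load 1700/1900]
  600 → container 5 (new)  [load 600/1900]
  400 → container 5  [load 1000/1900]
  400 → container 5  [load 1400/1900]
5 containers opened.

5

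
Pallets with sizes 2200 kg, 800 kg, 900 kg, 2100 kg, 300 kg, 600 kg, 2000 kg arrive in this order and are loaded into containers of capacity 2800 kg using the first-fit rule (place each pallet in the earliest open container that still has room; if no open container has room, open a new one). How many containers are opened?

4

  2200 → container 1 (new)  [load 2200/2800]
  800 → container 2 (new)  [load 800/2800]
  900 → container 2  [load 1700/2800]
  2100 → container 3 (new)  [load 2100/2800]
  300 → container 1  [load 2500/2800]
  600 → container 2  [load 2300/2800]
  2000 → container 4 (new)  [load 2000/2800]
4 containers opened.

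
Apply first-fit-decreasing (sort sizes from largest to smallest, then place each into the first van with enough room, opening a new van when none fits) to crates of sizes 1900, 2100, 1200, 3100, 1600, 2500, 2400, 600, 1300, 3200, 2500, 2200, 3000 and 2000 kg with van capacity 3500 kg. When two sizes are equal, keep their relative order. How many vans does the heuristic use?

10

Sorted descending: 3200, 3100, 3000, 2500, 2500, 2400, 2200, 2100, 2000, 1900, 1600, 1300, 1200, 600.
  3200 → van 1 (new)  [load 3200/3500]
  3100 → van 2 (new)  [load 3100/3500]
  3000 → van 3 (new)  [load 3000/3500]
  2500 → van 4 (new)  [load 2500/3500]
  2500 → van 5 (new)  [load 2500/3500]
  2400 → van 6 (new)  [load 2400/3500]
  2200 → van 7 (new)  [load 2200/3500]
  2100 → van 8 (new)  [load 2100/3500]
  2000 → van 9 (new)  [load 2000/3500]
  1900 → van 10 (new)  [load 1900/3500]
  1600 → van 10  [load 3500/3500]
  1300 → van 7  [load 3500/3500]
  1200 → van 8  [load 3300/3500]
  600 → van 4  [load 3100/3500]
10 vans opened.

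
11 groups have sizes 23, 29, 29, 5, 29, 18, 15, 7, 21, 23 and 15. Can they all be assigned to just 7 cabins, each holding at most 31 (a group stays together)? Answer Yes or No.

No

Total = 214; ⌈214/31⌉ = 7.
The bound of 7 does not rule out 7, but exhaustive search shows no assignment into 7 cabins of capacity 31 exists — the minimum is 8.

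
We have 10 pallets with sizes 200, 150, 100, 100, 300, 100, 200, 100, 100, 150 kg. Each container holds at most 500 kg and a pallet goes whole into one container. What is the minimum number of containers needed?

Total = 300 + 200 + 200 + 150 + 150 + 100 + 100 + 100 + 100 + 100 = 1500 kg.
Lower bound: ⌈1500/500⌉ = 3 containers.
A packing using 3 containers:
  container 1: 300 + 200 = 500
  container 2: 200 + 150 + 150 = 500
  container 3: 100 + 100 + 100 + 100 + 100 = 500
This matches the lower bound, so 3 is optimal.

3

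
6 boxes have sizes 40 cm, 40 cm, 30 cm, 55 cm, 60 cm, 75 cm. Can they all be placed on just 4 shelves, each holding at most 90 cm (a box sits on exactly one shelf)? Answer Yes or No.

Yes

A valid assignment using 4 shelves:
  shelf 1: 75 = 75
  shelf 2: 60 + 30 = 90
  shelf 3: 55 = 55
  shelf 4: 40 + 40 = 80
Every load is within 90 cm, so 4 shelves suffice.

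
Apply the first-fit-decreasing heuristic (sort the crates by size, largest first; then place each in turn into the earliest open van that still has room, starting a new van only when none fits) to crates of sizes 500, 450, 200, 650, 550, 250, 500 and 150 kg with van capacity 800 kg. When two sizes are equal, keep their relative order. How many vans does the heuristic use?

5

Sorted descending: 650, 550, 500, 500, 450, 250, 200, 150.
  650 → van 1 (new)  [load 650/800]
  550 → van 2 (new)  [load 550/800]
  500 → van 3 (new)  [load 500/800]
  500 → van 4 (new)  [load 500/800]
  450 → van 5 (new)  [load 450/800]
  250 → van 2  [load 800/800]
  200 → van 3  [load 700/800]
  150 → van 1  [load 800/800]
5 vans opened.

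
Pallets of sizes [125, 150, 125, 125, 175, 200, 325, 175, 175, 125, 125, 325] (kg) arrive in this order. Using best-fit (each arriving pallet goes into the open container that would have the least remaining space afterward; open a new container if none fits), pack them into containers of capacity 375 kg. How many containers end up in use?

  125 → container 1 (new)  [load 125/375]
  150 → container 1  [load 275/375]
  125 → container 2 (new)  [load 125/375]
  125 → container 2  [load 250/375]
  175 → container 3 (new)  [load 175/375]
  200 → container 3  [load 375/375]
  325 → container 4 (new)  [load 325/375]
  175 → container 5 (new)  [load 175/375]
  175 → container 5  [load 350/375]
  125 → container 2  [load 375/375]
  125 → container 6 (new)  [load 125/375]
  325 → container 7 (new)  [load 325/375]
7 containers opened.

7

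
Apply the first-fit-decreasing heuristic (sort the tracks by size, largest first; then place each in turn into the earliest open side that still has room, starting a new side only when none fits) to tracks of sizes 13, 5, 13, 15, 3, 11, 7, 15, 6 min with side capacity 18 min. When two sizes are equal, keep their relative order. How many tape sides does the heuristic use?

6

Sorted descending: 15, 15, 13, 13, 11, 7, 6, 5, 3.
  15 → side 1 (new)  [load 15/18]
  15 → side 2 (new)  [load 15/18]
  13 → side 3 (new)  [load 13/18]
  13 → side 4 (new)  [load 13/18]
  11 → side 5 (new)  [load 11/18]
  7 → side 5  [load 18/18]
  6 → side 6 (new)  [load 6/18]
  5 → side 3  [load 18/18]
  3 → side 1  [load 18/18]
6 tape sides opened.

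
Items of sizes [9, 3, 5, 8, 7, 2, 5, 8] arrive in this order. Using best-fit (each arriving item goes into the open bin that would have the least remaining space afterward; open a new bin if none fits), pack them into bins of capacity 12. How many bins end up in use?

  9 → bin 1 (new)  [load 9/12]
  3 → bin 1  [load 12/12]
  5 → bin 2 (new)  [load 5/12]
  8 → bin 3 (new)  [load 8/12]
  7 → bin 2  [load 12/12]
  2 → bin 3  [load 10/12]
  5 → bin 4 (new)  [load 5/12]
  8 → bin 5 (new)  [load 8/12]
5 bins opened.

5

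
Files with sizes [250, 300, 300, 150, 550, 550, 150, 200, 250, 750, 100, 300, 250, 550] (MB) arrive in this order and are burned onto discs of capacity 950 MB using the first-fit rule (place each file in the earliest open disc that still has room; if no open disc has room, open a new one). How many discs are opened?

  250 → disc 1 (new)  [load 250/950]
  300 → disc 1  [load 550/950]
  300 → disc 1  [load 850/950]
  150 → disc 2 (new)  [load 150/950]
  550 → disc 2  [load 700/950]
  550 → disc 3 (new)  [load 550/950]
  150 → disc 2  [load 850/950]
  200 → disc 3  [load 750/950]
  250 → disc 4 (new)  [load 250/950]
  750 → disc 5 (new)  [load 750/950]
  100 → disc 1  [load 950/950]
  300 → disc 4  [load 550/950]
  250 → disc 4  [load 800/950]
  550 → disc 6 (new)  [load 550/950]
6 discs opened.

6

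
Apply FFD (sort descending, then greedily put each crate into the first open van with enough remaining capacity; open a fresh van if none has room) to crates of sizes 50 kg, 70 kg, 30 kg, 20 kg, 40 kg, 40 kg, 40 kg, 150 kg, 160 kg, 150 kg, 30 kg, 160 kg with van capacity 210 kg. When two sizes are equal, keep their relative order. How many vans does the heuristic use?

Sorted descending: 160, 160, 150, 150, 70, 50, 40, 40, 40, 30, 30, 20.
  160 → van 1 (new)  [load 160/210]
  160 → van 2 (new)  [load 160/210]
  150 → van 3 (new)  [load 150/210]
  150 → van 4 (new)  [load 150/210]
  70 → van 5 (new)  [load 70/210]
  50 → van 1  [load 210/210]
  40 → van 2  [load 200/210]
  40 → van 3  [load 190/210]
  40 → van 4  [load 190/210]
  30 → van 5  [load 100/210]
  30 → van 5  [load 130/210]
  20 → van 3  [load 210/210]
5 vans opened.

5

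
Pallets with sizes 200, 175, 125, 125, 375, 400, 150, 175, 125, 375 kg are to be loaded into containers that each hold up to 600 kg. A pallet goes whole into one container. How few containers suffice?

Total = 400 + 375 + 375 + 200 + 175 + 175 + 150 + 125 + 125 + 125 = 2225 kg.
Lower bound: ⌈2225/600⌉ = 4 containers.
A packing using 4 containers:
  container 1: 400 + 200 = 600
  container 2: 375 + 175 = 550
  container 3: 375 + 175 = 550
  container 4: 150 + 125 + 125 + 125 = 525
This matches the lower bound, so 4 is optimal.

4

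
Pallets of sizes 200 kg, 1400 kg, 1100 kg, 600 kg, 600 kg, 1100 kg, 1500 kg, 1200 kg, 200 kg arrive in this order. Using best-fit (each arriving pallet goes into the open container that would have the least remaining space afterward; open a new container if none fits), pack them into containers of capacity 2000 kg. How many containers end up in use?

5

  200 → container 1 (new)  [load 200/2000]
  1400 → container 1  [load 1600/2000]
  1100 → container 2 (new)  [load 1100/2000]
  600 → container 2  [load 1700/2000]
  600 → container 3 (new)  [load 600/2000]
  1100 → container 3  [load 1700/2000]
  1500 → container 4 (new)  [load 1500/2000]
  1200 → container 5 (new)  [load 1200/2000]
  200 → container 2  [load 1900/2000]
5 containers opened.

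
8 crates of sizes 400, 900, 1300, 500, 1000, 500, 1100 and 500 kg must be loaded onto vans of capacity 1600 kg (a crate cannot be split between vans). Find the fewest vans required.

5

Total = 1300 + 1100 + 1000 + 900 + 500 + 500 + 500 + 400 = 6200 kg.
Lower bound: ⌈6200/1600⌉ = 4 vans.
A packing using 5 vans:
  van 1: 1300 = 1300
  van 2: 1100 + 500 = 1600
  van 3: 1000 + 500 = 1500
  van 4: 900 + 500 = 1400
  van 5: 400 = 400
No arrangement into 4 vans stays within capacity, so 5 is optimal.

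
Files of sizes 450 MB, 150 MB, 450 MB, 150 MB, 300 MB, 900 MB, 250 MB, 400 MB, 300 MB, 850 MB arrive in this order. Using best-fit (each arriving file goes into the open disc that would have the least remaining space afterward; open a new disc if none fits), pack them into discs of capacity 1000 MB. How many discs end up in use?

5

  450 → disc 1 (new)  [load 450/1000]
  150 → disc 1  [load 600/1000]
  450 → disc 2 (new)  [load 450/1000]
  150 → disc 1  [load 750/1000]
  300 → disc 2  [load 750/1000]
  900 → disc 3 (new)  [load 900/1000]
  250 → disc 1  [load 1000/1000]
  400 → disc 4 (new)  [load 400/1000]
  300 → disc 4  [load 700/1000]
  850 → disc 5 (new)  [load 850/1000]
5 discs opened.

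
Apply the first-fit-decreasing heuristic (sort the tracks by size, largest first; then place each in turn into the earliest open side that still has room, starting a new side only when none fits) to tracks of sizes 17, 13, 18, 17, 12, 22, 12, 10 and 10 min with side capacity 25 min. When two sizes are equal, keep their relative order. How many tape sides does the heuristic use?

Sorted descending: 22, 18, 17, 17, 13, 12, 12, 10, 10.
  22 → side 1 (new)  [load 22/25]
  18 → side 2 (new)  [load 18/25]
  17 → side 3 (new)  [load 17/25]
  17 → side 4 (new)  [load 17/25]
  13 → side 5 (new)  [load 13/25]
  12 → side 5  [load 25/25]
  12 → side 6 (new)  [load 12/25]
  10 → side 6  [load 22/25]
  10 → side 7 (new)  [load 10/25]
7 tape sides opened.

7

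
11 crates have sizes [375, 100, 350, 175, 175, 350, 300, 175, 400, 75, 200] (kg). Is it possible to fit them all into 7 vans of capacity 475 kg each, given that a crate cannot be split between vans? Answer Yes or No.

A valid assignment using 7 vans:
  van 1: 400 + 75 = 475
  van 2: 375 + 100 = 475
  van 3: 350 = 350
  van 4: 350 = 350
  van 5: 300 + 175 = 475
  van 6: 200 + 175 = 375
  van 7: 175 = 175
Every load is within 475 kg, so 7 vans suffice.

Yes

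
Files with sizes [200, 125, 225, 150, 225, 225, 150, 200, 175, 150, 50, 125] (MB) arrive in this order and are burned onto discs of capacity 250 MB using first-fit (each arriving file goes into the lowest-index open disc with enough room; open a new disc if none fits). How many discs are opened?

10

  200 → disc 1 (new)  [load 200/250]
  125 → disc 2 (new)  [load 125/250]
  225 → disc 3 (new)  [load 225/250]
  150 → disc 4 (new)  [load 150/250]
  225 → disc 5 (new)  [load 225/250]
  225 → disc 6 (new)  [load 225/250]
  150 → disc 7 (new)  [load 150/250]
  200 → disc 8 (new)  [load 200/250]
  175 → disc 9 (new)  [load 175/250]
  150 → disc 10 (new)  [load 150/250]
  50 → disc 1  [load 250/250]
  125 → disc 2  [load 250/250]
10 discs opened.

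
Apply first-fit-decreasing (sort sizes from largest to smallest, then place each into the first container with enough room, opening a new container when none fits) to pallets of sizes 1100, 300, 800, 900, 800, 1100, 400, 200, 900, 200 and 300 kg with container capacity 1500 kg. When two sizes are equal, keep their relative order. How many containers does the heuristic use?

Sorted descending: 1100, 1100, 900, 900, 800, 800, 400, 300, 300, 200, 200.
  1100 → container 1 (new)  [load 1100/1500]
  1100 → container 2 (new)  [load 1100/1500]
  900 → container 3 (new)  [load 900/1500]
  900 → container 4 (new)  [load 900/1500]
  800 → container 5 (new)  [load 800/1500]
  800 → container 6 (new)  [load 800/1500]
  400 → container 1  [load 1500/1500]
  300 → container 2  [load 1400/1500]
  300 → container 3  [load 1200/1500]
  200 → container 3  [load 1400/1500]
  200 → container 4  [load 1100/1500]
6 containers opened.

6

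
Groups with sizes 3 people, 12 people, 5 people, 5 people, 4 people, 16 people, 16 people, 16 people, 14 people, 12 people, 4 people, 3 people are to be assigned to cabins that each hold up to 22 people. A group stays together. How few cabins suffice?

Total = 16 + 16 + 16 + 14 + 12 + 12 + 5 + 5 + 4 + 4 + 3 + 3 = 110 people.
Lower bound: ⌈110/22⌉ = 5 cabins.
Also, 6 groups each exceed 11 people, and no two of those can share a cabin, so at least 6 cabins are needed.
A packing using 6 cabins:
  cabin 1: 16 + 5 = 21
  cabin 2: 16 + 5 = 21
  cabin 3: 16 + 4 = 20
  cabin 4: 14 + 4 + 3 = 21
  cabin 5: 12 + 3 = 15
  cabin 6: 12 = 12
This matches the lower bound, so 6 is optimal.

6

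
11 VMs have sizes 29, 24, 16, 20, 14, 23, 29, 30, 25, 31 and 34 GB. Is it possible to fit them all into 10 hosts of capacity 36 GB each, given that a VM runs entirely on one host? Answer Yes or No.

Yes

A valid assignment using 10 hosts:
  host 1: 34 = 34
  host 2: 31 = 31
  host 3: 30 = 30
  host 4: 29 = 29
  host 5: 29 = 29
  host 6: 25 = 25
  host 7: 24 = 24
  host 8: 23 = 23
  host 9: 20 + 16 = 36
  host 10: 14 = 14
Every load is within 36 GB, so 10 hosts suffice.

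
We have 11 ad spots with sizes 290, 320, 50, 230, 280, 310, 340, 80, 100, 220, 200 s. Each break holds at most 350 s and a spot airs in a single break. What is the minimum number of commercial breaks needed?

Total = 340 + 320 + 310 + 290 + 280 + 230 + 220 + 200 + 100 + 80 + 50 = 2420 s.
Lower bound: ⌈2420/350⌉ = 7 commercial breaks.
Also, 8 ad spots each exceed 175 s, and no two of those can share a break, so at least 8 commercial breaks are needed.
A packing using 8 commercial breaks:
  break 1: 340 = 340
  break 2: 320 = 320
  break 3: 310 = 310
  break 4: 290 + 50 = 340
  break 5: 280 = 280
  break 6: 230 + 100 = 330
  break 7: 220 + 80 = 300
  break 8: 200 = 200
This matches the lower bound, so 8 is optimal.

8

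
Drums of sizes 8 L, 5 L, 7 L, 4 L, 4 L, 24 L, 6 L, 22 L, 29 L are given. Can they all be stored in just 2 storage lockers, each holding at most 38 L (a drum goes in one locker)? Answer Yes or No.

No

Total = 109 L; ⌈109/38⌉ = 3.
At least 3 storage lockers are required, but only 2 are allowed.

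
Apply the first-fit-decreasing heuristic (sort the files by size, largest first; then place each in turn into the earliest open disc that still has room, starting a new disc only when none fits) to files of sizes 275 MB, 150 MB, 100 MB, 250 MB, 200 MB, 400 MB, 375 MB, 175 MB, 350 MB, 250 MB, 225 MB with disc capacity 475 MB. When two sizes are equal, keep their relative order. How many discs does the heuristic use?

7

Sorted descending: 400, 375, 350, 275, 250, 250, 225, 200, 175, 150, 100.
  400 → disc 1 (new)  [load 400/475]
  375 → disc 2 (new)  [load 375/475]
  350 → disc 3 (new)  [load 350/475]
  275 → disc 4 (new)  [load 275/475]
  250 → disc 5 (new)  [load 250/475]
  250 → disc 6 (new)  [load 250/475]
  225 → disc 5  [load 475/475]
  200 → disc 4  [load 475/475]
  175 → disc 6  [load 425/475]
  150 → disc 7 (new)  [load 150/475]
  100 → disc 2  [load 475/475]
7 discs opened.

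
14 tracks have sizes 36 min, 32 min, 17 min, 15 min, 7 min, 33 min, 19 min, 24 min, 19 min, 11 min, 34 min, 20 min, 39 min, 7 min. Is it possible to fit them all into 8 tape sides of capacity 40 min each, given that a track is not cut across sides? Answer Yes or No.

No

Total = 313 min; ⌈313/40⌉ = 8.
The bound of 8 does not rule out 8, but exhaustive search shows no assignment into 8 tape sides of capacity 40 min exists — the minimum is 9.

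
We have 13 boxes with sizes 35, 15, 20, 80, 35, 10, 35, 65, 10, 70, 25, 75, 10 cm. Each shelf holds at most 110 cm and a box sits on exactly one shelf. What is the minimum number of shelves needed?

Total = 80 + 75 + 70 + 65 + 35 + 35 + 35 + 25 + 20 + 15 + 10 + 10 + 10 = 485 cm.
Lower bound: ⌈485/110⌉ = 5 shelves.
A packing using 5 shelves:
  shelf 1: 80 + 25 = 105
  shelf 2: 75 + 35 = 110
  shelf 3: 70 + 35 = 105
  shelf 4: 65 + 35 + 10 = 110
  shelf 5: 20 + 15 + 10 + 10 = 55
This matches the lower bound, so 5 is optimal.

5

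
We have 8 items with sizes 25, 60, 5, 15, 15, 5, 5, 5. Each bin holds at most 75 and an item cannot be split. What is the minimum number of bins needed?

Total = 60 + 25 + 15 + 15 + 5 + 5 + 5 + 5 = 135.
Lower bound: ⌈135/75⌉ = 2 bins.
A packing using 2 bins:
  bin 1: 60 + 15 = 75
  bin 2: 25 + 15 + 5 + 5 + 5 + 5 = 60
This matches the lower bound, so 2 is optimal.

2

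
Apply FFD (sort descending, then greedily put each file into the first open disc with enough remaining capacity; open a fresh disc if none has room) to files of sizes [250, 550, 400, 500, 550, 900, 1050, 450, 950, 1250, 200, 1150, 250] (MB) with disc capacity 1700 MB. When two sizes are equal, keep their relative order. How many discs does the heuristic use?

Sorted descending: 1250, 1150, 1050, 950, 900, 550, 550, 500, 450, 400, 250, 250, 200.
  1250 → disc 1 (new)  [load 1250/1700]
  1150 → disc 2 (new)  [load 1150/1700]
  1050 → disc 3 (new)  [load 1050/1700]
  950 → disc 4 (new)  [load 950/1700]
  900 → disc 5 (new)  [load 900/1700]
  550 → disc 2  [load 1700/1700]
  550 → disc 3  [load 1600/1700]
  500 → disc 4  [load 1450/1700]
  450 → disc 1  [load 1700/1700]
  400 → disc 5  [load 1300/1700]
  250 → disc 4  [load 1700/1700]
  250 → disc 5  [load 1550/1700]
  200 → disc 6 (new)  [load 200/1700]
6 discs opened.

6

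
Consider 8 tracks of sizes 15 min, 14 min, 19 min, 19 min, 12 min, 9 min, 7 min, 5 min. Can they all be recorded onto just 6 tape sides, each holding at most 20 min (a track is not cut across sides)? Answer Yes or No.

Yes

A valid assignment using 6 tape sides:
  side 1: 19 = 19
  side 2: 19 = 19
  side 3: 15 + 5 = 20
  side 4: 14 = 14
  side 5: 12 + 7 = 19
  side 6: 9 = 9
Every load is within 20 min, so 6 tape sides suffice.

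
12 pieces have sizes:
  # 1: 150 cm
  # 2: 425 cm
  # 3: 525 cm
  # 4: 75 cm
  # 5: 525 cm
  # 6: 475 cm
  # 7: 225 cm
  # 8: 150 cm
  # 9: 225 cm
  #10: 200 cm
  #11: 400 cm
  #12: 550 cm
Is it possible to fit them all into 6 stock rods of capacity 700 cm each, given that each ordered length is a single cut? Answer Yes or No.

Yes

A valid assignment using 6 stock rods:
  stock rod 1: 550 + 150 = 700
  stock rod 2: 525 + 150 = 675
  stock rod 3: 525 + 75 = 600
  stock rod 4: 475 + 225 = 700
  stock rod 5: 425 + 225 = 650
  stock rod 6: 400 + 200 = 600
Every load is within 700 cm, so 6 stock rods suffice.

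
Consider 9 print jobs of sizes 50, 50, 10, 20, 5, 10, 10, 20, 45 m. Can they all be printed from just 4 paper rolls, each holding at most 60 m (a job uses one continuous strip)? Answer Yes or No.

A valid assignment using 4 paper rolls:
  roll 1: 50 + 10 = 60
  roll 2: 50 + 10 = 60
  roll 3: 45 + 10 + 5 = 60
  roll 4: 20 + 20 = 40
Every load is within 60 m, so 4 paper rolls suffice.

Yes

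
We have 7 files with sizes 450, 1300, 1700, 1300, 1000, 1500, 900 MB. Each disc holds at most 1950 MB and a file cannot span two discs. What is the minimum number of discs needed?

Total = 1700 + 1500 + 1300 + 1300 + 1000 + 900 + 450 = 8150 MB.
Lower bound: ⌈8150/1950⌉ = 5 discs.
A packing using 5 discs:
  disc 1: 1700 = 1700
  disc 2: 1500 + 450 = 1950
  disc 3: 1300 = 1300
  disc 4: 1300 = 1300
  disc 5: 1000 + 900 = 1900
This matches the lower bound, so 5 is optimal.

5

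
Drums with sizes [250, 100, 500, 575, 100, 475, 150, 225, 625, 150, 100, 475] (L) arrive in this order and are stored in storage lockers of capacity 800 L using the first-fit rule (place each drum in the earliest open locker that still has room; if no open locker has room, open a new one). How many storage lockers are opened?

6

  250 → locker 1 (new)  [load 250/800]
  100 → locker 1  [load 350/800]
  500 → locker 2 (new)  [load 500/800]
  575 → locker 3 (new)  [load 575/800]
  100 → locker 1  [load 450/800]
  475 → locker 4 (new)  [load 475/800]
  150 → locker 1  [load 600/800]
  225 → locker 2  [load 725/800]
  625 → locker 5 (new)  [load 625/800]
  150 → locker 1  [load 750/800]
  100 → locker 3  [load 675/800]
  475 → locker 6 (new)  [load 475/800]
6 storage lockers opened.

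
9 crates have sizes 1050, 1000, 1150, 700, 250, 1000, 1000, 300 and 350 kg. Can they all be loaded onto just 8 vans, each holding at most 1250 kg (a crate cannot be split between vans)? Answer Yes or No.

A valid assignment using 7 vans:
  van 1: 1150 = 1150
  van 2: 1050 = 1050
  van 3: 1000 + 250 = 1250
  van 4: 1000 = 1000
  van 5: 1000 = 1000
  van 6: 700 + 350 = 1050
  van 7: 300 = 300
That uses only 7 ≤ 8, so 8 vans are enough.

Yes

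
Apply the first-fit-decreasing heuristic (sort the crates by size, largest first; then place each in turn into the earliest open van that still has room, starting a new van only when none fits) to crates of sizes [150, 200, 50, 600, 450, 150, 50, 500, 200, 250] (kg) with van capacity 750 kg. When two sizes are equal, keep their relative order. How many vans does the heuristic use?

4

Sorted descending: 600, 500, 450, 250, 200, 200, 150, 150, 50, 50.
  600 → van 1 (new)  [load 600/750]
  500 → van 2 (new)  [load 500/750]
  450 → van 3 (new)  [load 450/750]
  250 → van 2  [load 750/750]
  200 → van 3  [load 650/750]
  200 → van 4 (new)  [load 200/750]
  150 → van 1  [load 750/750]
  150 → van 4  [load 350/750]
  50 → van 3  [load 700/750]
  50 → van 3  [load 750/750]
4 vans opened.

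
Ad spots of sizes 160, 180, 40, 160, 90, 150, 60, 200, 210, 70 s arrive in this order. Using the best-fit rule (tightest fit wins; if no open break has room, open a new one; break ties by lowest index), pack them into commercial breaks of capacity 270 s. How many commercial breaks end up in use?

6

  160 → break 1 (new)  [load 160/270]
  180 → break 2 (new)  [load 180/270]
  40 → break 2  [load 220/270]
  160 → break 3 (new)  [load 160/270]
  90 → break 1  [load 250/270]
  150 → break 4 (new)  [load 150/270]
  60 → break 3  [load 220/270]
  200 → break 5 (new)  [load 200/270]
  210 → break 6 (new)  [load 210/270]
  70 → break 5  [load 270/270]
6 commercial breaks opened.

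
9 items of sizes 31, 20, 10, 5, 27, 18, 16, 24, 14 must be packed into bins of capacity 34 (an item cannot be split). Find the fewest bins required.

Total = 31 + 27 + 24 + 20 + 18 + 16 + 14 + 10 + 5 = 165.
Lower bound: ⌈165/34⌉ = 5 bins.
A packing using 5 bins:
  bin 1: 31 = 31
  bin 2: 27 + 5 = 32
  bin 3: 24 + 10 = 34
  bin 4: 20 + 14 = 34
  bin 5: 18 + 16 = 34
This matches the lower bound, so 5 is optimal.

5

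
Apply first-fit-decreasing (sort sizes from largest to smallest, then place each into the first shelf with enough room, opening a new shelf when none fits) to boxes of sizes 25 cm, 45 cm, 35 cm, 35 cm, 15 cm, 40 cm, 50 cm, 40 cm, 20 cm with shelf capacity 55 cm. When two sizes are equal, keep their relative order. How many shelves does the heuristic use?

7

Sorted descending: 50, 45, 40, 40, 35, 35, 25, 20, 15.
  50 → shelf 1 (new)  [load 50/55]
  45 → shelf 2 (new)  [load 45/55]
  40 → shelf 3 (new)  [load 40/55]
  40 → shelf 4 (new)  [load 40/55]
  35 → shelf 5 (new)  [load 35/55]
  35 → shelf 6 (new)  [load 35/55]
  25 → shelf 7 (new)  [load 25/55]
  20 → shelf 5  [load 55/55]
  15 → shelf 3  [load 55/55]
7 shelves opened.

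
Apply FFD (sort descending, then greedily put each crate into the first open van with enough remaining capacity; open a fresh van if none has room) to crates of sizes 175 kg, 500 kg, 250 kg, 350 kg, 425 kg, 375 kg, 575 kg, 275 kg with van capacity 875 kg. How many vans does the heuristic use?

4

Sorted descending: 575, 500, 425, 375, 350, 275, 250, 175.
  575 → van 1 (new)  [load 575/875]
  500 → van 2 (new)  [load 500/875]
  425 → van 3 (new)  [load 425/875]
  375 → van 2  [load 875/875]
  350 → van 3  [load 775/875]
  275 → van 1  [load 850/875]
  250 → van 4 (new)  [load 250/875]
  175 → van 4  [load 425/875]
4 vans opened.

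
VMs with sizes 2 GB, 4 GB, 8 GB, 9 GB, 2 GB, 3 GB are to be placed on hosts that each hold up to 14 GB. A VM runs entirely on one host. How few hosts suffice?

2

Total = 9 + 8 + 4 + 3 + 2 + 2 = 28 GB.
Lower bound: ⌈28/14⌉ = 2 hosts.
A packing using 2 hosts:
  host 1: 9 + 3 + 2 = 14
  host 2: 8 + 4 + 2 = 14
This matches the lower bound, so 2 is optimal.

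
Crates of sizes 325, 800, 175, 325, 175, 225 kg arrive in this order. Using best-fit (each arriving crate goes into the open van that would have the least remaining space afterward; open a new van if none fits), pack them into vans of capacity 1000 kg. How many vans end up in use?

  325 → van 1 (new)  [load 325/1000]
  800 → van 2 (new)  [load 800/1000]
  175 → van 2  [load 975/1000]
  325 → van 1  [load 650/1000]
  175 → van 1  [load 825/1000]
  225 → van 3 (new)  [load 225/1000]
3 vans opened.

3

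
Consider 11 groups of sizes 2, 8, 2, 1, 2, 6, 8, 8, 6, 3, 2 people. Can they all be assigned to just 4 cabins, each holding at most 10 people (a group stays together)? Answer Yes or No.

No

Total = 48 people; ⌈48/10⌉ = 5.
At least 5 cabins are required, but only 4 are allowed.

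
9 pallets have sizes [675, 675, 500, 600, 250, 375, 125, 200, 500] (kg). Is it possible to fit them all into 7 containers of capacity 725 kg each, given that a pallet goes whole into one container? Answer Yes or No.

Yes

A valid assignment using 6 containers:
  container 1: 675 = 675
  container 2: 675 = 675
  container 3: 600 + 125 = 725
  container 4: 500 + 200 = 700
  container 5: 500 = 500
  container 6: 375 + 250 = 625
That uses only 6 ≤ 7, so 7 containers are enough.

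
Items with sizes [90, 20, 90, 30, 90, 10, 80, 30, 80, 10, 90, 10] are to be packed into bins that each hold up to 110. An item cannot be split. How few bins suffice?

Total = 90 + 90 + 90 + 90 + 80 + 80 + 30 + 30 + 20 + 10 + 10 + 10 = 630.
Lower bound: ⌈630/110⌉ = 6 bins.
A packing using 6 bins:
  bin 1: 90 + 20 = 110
  bin 2: 90 + 10 + 10 = 110
  bin 3: 90 + 10 = 100
  bin 4: 90 = 90
  bin 5: 80 + 30 = 110
  bin 6: 80 + 30 = 110
This matches the lower bound, so 6 is optimal.

6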